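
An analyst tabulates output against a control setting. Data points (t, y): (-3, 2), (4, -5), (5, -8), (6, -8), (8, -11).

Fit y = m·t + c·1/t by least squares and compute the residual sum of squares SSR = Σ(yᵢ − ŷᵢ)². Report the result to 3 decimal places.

Compute the Gram sums: Σt·t = 150, Σt·1/t = 5, Σ1/t·1/t = 3701/14400.
For Aᵀy: Σt·y = -202, Σ1/t·y = -249/40.
det = 150·(3701/14400) − 5² = 1301/96.
m = ((-202)·(3701/14400) − 5·(-249/40))/(1301/96) = -149701/97575; c = (150·(-249/40) − 5·(-202))/(1301/96) = 7320/1301.
Residuals: -23651/32525, -26321/97575, -28379/19515, 8702/32525, 55658/97575; SSR = 303773/97575.

SSR = 3.113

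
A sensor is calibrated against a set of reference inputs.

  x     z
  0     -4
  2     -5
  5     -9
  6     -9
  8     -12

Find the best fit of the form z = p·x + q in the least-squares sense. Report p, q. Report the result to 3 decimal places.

With design matrix A, AᵀA = [[129, 21]; [21, 5]] and Aᵀz = [-205, -39]ᵀ.
Δ = 129·5 − 21² = 204.
p = ((-205)·5 − 21·(-39))/204 = -103/102; q = (129·(-39) − 21·(-205))/204 = -121/34.

p = -1.010, q = -3.559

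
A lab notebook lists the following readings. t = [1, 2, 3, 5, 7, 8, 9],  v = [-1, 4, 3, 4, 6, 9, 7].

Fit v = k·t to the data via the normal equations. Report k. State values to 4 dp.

k = 0.9142

With design matrix M, MᵀM = [[233]] and Mᵀv = [213]ᵀ.
Hence k = 213 / 233 ≈ 0.914163.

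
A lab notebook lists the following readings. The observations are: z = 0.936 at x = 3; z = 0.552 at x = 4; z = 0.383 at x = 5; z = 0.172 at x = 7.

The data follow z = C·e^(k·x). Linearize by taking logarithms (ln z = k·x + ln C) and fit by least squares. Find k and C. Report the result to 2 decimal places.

k = -0.42, C = 3.10

Taking logs, ln z = k·x + ln C, so regress ln z on x.
Sums: Σx = 19.0000, Σ(x)² = 99.0000, Σln z = -3.3803, Σx·ln z = -19.6957.
Normal system: [[99.0000, 19.0000]; [19.0000, 4]]·[k, ln C]ᵀ = [-19.6957, -3.3803]ᵀ.
Solving (det = 35.0000): k = -0.41590, ln C = 1.13044, so C = exp(1.13044) = 3.09701.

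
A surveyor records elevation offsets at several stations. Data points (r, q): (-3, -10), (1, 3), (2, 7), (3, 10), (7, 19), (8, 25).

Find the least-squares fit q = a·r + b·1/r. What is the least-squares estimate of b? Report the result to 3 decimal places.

The normal system AᵀA·[a, b]ᵀ = Aᵀq is [[136, 6]; [6, 42569/28224]]·[a, b]ᵀ = [410, 3193/168]ᵀ.
det = 136·(42569/28224) − 6² = 596665/3528.
a = (410·(42569/28224) − 6·(3193/168))/(596665/3528) = 7117373/2386660; b = (136·(3193/168) − 6·410)/(596665/3528) = 440328/596665.

b = 0.738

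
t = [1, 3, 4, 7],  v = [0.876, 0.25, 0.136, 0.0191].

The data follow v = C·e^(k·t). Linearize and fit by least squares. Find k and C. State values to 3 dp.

Taking logs, ln v = k·t + ln C, so regress ln v on t.
Σt = 15.0000, Σ(t)² = 75.0000, Σln v = -7.4719, Σt·ln v = -39.9781.
Normal system: [[75.0000, 15.0000]; [15.0000, 4]]·[k, ln C]ᵀ = [-39.9781, -7.4719]ᵀ.
Solving (det = 75.0000): k = -0.63780, ln C = 0.52378, so C = exp(0.52378) = 1.68839.

k = -0.638, C = 1.688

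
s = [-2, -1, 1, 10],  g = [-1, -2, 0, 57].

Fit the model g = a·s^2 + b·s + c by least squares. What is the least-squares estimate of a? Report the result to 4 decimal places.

a = 0.4996

AᵀA·[a, b, c]ᵀ = Aᵀg reads: 10018·a + 992·b + 106·c = 5694;  992·a + 106·b + 8·c = 574;  106·a + 8·b + 4·c = 54.
Inverting the 3×3 Gram matrix, [a, b, c]ᵀ = [673/1347, 1903/2245, -9668/6735]ᵀ.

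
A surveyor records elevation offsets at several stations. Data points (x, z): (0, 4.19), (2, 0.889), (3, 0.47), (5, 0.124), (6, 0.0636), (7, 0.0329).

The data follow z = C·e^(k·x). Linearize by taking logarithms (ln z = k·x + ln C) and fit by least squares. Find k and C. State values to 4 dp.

Let Y = ln z. Fitting Y = k·x + ln C by least squares:
Sums: Σx = 23.0000, Σ(x)² = 123.0000, Σln z = -7.6969, Σx·ln z = -53.3686.
Normal system: [[123.0000, 23.0000]; [23.0000, 6]]·[k, ln C]ᵀ = [-53.3686, -7.6969]ᵀ.
Slope k = (n·Σx·ln z − Σx·Σln z)/(n·Σ(x)² − (Σx)²) = (6·-53.3686 − 23.0000·-7.6969)/209.0000 = -0.68509; ln C = (Σln z − k·Σx)/n = 1.34336, so C = exp(1.34336) = 3.83188.

k = -0.6851, C = 3.8319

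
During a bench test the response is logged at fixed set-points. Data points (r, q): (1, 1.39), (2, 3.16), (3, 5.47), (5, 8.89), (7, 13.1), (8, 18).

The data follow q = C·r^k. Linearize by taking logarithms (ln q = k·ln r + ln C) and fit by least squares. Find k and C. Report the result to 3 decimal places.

Taking logs, ln q = k·ln r + ln C, so regress ln q on ln r.
AᵀA = [[12.3883, 7.4265]; [7.4265, 6]], rhs = [17.1973, 10.8271]ᵀ  (here Σln r = 7.4265, Σ(ln r)² = 12.3883, Σln q = 10.8271, Σln r·ln q = 17.1973).
Δ = 12.3883·6 − (7.4265)² = 19.1764; k = (17.1973·6 − 7.4265·10.8271)/19.1764 = 1.18771, ln C = (12.3883·10.8271 − 7.4265·17.1973)/19.1764 = 0.33441, so C = exp(0.33441) = 1.39711.

k = 1.188, C = 1.397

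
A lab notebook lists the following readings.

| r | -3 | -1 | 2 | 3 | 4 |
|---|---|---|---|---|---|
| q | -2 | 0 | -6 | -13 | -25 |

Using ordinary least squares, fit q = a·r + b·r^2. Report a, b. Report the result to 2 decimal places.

Setting ∂/∂a … = 0 gives: 39·a + 71·b = -145;  71·a + 435·b = -559.
(Σr·r = 39, Σr·r^2 = 71, Σr^2·r^2 = 435, Σr·q = -145, Σr^2·q = -559.)
det = 39·435 − 71² = 11924.
a = ((-145)·435 − 71·(-559))/11924 = -1063/542; b = (39·(-559) − 71·(-145))/11924 = -523/542.

a = -1.96, b = -0.96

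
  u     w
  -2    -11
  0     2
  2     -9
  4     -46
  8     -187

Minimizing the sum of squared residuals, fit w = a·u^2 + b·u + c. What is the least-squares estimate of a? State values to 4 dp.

a = -2.9812

Sums needed: Σu^2·u^2 = 4384, Σu^2·u = 576, Σu^2 = 88, Σu·u = 88, Σu = 12, Σ1 = 5.
For Xᵀw: Σu^2·w = -12784, Σu·w = -1676, Σw = -251.
Normal equations: [[4384, 576, 88]; [576, 88, 12]; [88, 12, 5]]·[a, b, c]ᵀ = [-12784, -1676, -251]ᵀ.
Inverting the 3×3 Gram matrix, [a, b, c]ᵀ = [-8097/2716, 160/679, 1157/679]ᵀ.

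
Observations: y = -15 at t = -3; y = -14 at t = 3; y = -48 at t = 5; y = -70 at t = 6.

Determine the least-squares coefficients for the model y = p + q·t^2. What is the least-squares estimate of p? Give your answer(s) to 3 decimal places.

Entries of MᵀM: Σ1 = 4, Σt^2 = 79, Σt^2·t^2 = 2083.
For Mᵀy: Σy = -147, Σt^2·y = -3981.
MᵀM·[p, q]ᵀ = Mᵀy becomes [[4, 79]; [79, 2083]]·[p, q]ᵀ = [-147, -3981]ᵀ.
Δ = 4·2083 − 79² = 2091.
p = ((-147)·2083 − 79·(-3981))/2091 = 2766/697; q = (4·(-3981) − 79·(-147))/2091 = -1437/697.

p = 3.968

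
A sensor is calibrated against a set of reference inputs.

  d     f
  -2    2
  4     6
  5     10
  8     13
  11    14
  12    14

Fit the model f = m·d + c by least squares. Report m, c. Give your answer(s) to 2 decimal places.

m = 0.92, c = 4.02

Forming MᵀM = [[374, 38]; [38, 6]] and Mᵀf = [496, 59]ᵀ gives MᵀM·[m, c]ᵀ = Mᵀf.
det = 374·6 − 38² = 800.
m = (496·6 − 38·59)/800 = 367/400; c = (374·59 − 38·496)/800 = 1609/400.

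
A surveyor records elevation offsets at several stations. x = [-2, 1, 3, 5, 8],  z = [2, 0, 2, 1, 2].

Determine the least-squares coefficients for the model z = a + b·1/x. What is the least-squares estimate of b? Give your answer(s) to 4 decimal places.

b = -1.3105

Forming AᵀA = [[5, 139/120]; [139/120, 20401/14400]] and Aᵀz = [7, 7/60]ᵀ gives AᵀA·[a, b]ᵀ = Aᵀz.
Eliminating b: (20401/14400)·(row 1) − (139/120)·(row 2) gives (20671/3600)·a = (20401/14400)·7 − (139/120)·(7/60) = 140861/14400, so a = 20123/11812.
Then b = ((7/60) − (139/120)·(20123/11812))/(20401/14400) = -3870/2953.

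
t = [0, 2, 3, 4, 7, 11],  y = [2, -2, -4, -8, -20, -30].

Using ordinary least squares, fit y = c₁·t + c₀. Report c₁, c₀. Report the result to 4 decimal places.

With design matrix X, XᵀX = [[199, 27]; [27, 6]] and Xᵀy = [-518, -62]ᵀ.
det = 199·6 − 27² = 465.
c₁ = ((-518)·6 − 27·(-62))/465 = -478/155; c₀ = (199·(-62) − 27·(-518))/465 = 1648/465.

c₁ = -3.0839, c₀ = 3.5441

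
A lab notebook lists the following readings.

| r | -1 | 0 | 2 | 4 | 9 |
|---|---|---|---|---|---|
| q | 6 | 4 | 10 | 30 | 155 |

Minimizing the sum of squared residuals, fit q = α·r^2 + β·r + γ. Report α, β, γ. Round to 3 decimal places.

Sums needed: Σr^2·r^2 = 6834, Σr^2·r = 800, Σr^2 = 102, Σr·r = 102, Σr = 14, Σ1 = 5.
Right-hand side: Σr^2·q = 13081, Σr·q = 1529, Σq = 205.
Solving the 3×3 system (Gaussian elimination) gives α = 13001/6518, β = -7373/6518, γ = 11331/3259.

α = 1.995, β = -1.131, γ = 3.477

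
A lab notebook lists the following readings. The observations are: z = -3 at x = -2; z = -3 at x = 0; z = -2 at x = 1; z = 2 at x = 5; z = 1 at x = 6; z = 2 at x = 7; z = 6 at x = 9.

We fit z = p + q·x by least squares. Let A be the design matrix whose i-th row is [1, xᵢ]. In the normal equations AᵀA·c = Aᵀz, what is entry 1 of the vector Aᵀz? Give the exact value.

3

Entry 1 ↔ basis 1, so (Aᵀz)_{1} = Σᵢ zᵢ = (1)·(-3) + (1)·(-3) + (1)·(-2) + (1)·(2) + (1)·(1) + (1)·(2) + (1)·(6) = 3.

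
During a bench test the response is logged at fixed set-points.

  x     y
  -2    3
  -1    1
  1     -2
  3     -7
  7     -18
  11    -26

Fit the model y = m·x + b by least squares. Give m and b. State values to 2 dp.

Entries of AᵀA: Σx·x = 185, Σx = 19, Σ1 = 6.
And Σx·y = -442, Σy = -49.
AᵀA·[m, b]ᵀ = Aᵀy becomes [[185, 19]; [19, 6]]·[m, b]ᵀ = [-442, -49]ᵀ.
Eliminating b: 6·(row 1) − 19·(row 2) gives 749·m = 6·(-442) − 19·(-49) = -1721, so m = -1721/749.
Then b = ((-49) − 19·(-1721/749))/6 = -667/749.

m = -2.30, b = -0.89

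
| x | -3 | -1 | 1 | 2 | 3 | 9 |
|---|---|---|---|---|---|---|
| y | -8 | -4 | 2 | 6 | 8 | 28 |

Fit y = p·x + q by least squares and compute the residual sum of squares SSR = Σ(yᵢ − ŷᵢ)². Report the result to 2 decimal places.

Normal-equation sums: Σx·x = 105, Σx = 11, Σ1 = 6.
For Aᵀy: Σx·y = 318, Σy = 32.
Normal equations: [[105, 11]; [11, 6]]·[p, q]ᵀ = [318, 32]ᵀ.
Eliminating q: 6·(row 1) − 11·(row 2) gives 509·p = 6·318 − 11·32 = 1556, so p = 1556/509.
Then q = (32 − 11·(1556/509))/6 = -138/509.
Residuals: 734/509, -342/509, -400/509, 80/509, -458/509, 386/509; SSR = 2320/509.

SSR = 4.56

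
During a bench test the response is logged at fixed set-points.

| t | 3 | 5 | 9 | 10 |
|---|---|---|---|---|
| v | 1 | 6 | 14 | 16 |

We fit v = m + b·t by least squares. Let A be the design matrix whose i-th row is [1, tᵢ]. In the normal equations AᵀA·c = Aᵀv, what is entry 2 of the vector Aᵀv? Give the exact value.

Entry 2 ↔ basis t, so (Aᵀv)_{2} = Σᵢ (t)·vᵢ = (3)·(1) + (5)·(6) + (9)·(14) + (10)·(16) = 319.

319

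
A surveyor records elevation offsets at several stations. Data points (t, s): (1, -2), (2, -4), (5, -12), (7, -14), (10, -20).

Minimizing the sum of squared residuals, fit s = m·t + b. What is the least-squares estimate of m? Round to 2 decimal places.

Setting ∂/∂m … = 0 gives: 179·m + 25·b = -368;  25·m + 5·b = -52.
(Σt·t = 179, Σt = 25, Σ1 = 5, Σt·s = -368, Σs = -52.)
Eliminating b: 5·(row 1) − 25·(row 2) gives 270·m = 5·(-368) − 25·(-52) = -540, so m = -2.
Then b = ((-52) − 25·(-2))/5 = -2/5.

m = -2.00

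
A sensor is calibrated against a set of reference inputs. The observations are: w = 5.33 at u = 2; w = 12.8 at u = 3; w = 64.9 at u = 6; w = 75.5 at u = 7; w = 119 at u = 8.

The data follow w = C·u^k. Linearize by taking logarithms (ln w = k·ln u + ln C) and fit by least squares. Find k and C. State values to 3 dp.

Taking logs, ln w = k·ln u + ln C, so regress ln w on ln u.
Σln u = 7.6089, Σ(ln u)² = 13.0084, Σln w = 17.4989, Σln u·ln w = 29.7898.
Equations: 13.0084·k + 7.6089·ln C = 29.7898;  7.6089·k + 5·ln C = 17.4989.
Slope k = (n·Σln u·ln w − Σln u·Σln w)/(n·Σ(ln u)² − (Σln u)²) = (5·29.7898 − 7.6089·17.4989)/7.1473 = 2.21088; ln C = (Σln w − k·Σln u)/n = 0.13532, so C = exp(0.13532) = 1.14490.

k = 2.211, C = 1.145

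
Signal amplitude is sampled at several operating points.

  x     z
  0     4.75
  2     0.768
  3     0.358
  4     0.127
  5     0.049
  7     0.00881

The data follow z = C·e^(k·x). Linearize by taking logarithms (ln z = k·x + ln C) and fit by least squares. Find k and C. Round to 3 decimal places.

k = -0.904, C = 4.818

Taking logs, ln z = k·x + ln C, so regress ln z on x.
Σx = 21.0000, Σ(x)² = 103.0000, Σln z = -9.5444, Σx·ln z = -60.0666.
Equations: 103.0000·k + 21.0000·ln C = -60.0666;  21.0000·k + 6·ln C = -9.5444.
Slope k = (n·Σx·ln z − Σx·Σln z)/(n·Σ(x)² − (Σx)²) = (6·-60.0666 − 21.0000·-9.5444)/177.0000 = -0.90377; ln C = (Σln z − k·Σx)/n = 1.57245, so C = exp(1.57245) = 4.81846.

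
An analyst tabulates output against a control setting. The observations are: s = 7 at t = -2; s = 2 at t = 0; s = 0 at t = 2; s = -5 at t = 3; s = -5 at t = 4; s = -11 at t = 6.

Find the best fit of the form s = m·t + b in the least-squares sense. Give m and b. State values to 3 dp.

Sums needed: Σt·t = 69, Σt = 13, Σ1 = 6.
Moment sums: Σt·s = -115, Σs = -12.
Determinant 69·6 − 13² = 245.
m = ((-115)·6 − 13·(-12))/245 = -534/245; b = (69·(-12) − 13·(-115))/245 = 667/245.

m = -2.180, b = 2.722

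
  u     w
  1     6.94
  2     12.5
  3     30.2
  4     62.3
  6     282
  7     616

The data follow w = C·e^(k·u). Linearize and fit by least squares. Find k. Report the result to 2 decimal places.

k = 0.76

Linearized form: ln w = k·u + ln C. From the 6 transformed points,
Over the data: Σu = 23.0000, Σ(u)² = 115.0000, Σln w = 24.0680, Σu·ln w = 112.5543.
Normal system: [[115.0000, 23.0000]; [23.0000, 6]]·[k, ln C]ᵀ = [112.5543, 24.0680]ᵀ.
Δ = 115.0000·6 − (23.0000)² = 161.0000; k = (112.5543·6 − 23.0000·24.0680)/161.0000 = 0.75629, ln C = (115.0000·24.0680 − 23.0000·112.5543)/161.0000 = 1.11223.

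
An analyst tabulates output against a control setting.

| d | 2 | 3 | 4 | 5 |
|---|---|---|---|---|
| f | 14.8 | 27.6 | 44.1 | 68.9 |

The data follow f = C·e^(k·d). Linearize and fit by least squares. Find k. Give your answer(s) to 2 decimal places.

Let Y = ln f. Fitting Y = k·d + ln C by least squares:
Sums: Σd = 14.0000, Σ(d)² = 54.0000, Σln f = 14.0316, Σd·ln f = 51.6518.
Normal system: [[54.0000, 14.0000]; [14.0000, 4]]·[k, ln C]ᵀ = [51.6518, 14.0316]ᵀ.
Δ = 54.0000·4 − (14.0000)² = 20.0000; k = (51.6518·4 − 14.0000·14.0316)/20.0000 = 0.50827, ln C = (54.0000·14.0316 − 14.0000·51.6518)/20.0000 = 1.72893.

k = 0.51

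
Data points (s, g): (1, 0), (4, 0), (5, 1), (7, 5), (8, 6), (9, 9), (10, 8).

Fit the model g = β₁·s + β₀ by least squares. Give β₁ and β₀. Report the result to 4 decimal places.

β₁ = 1.1226, β₀ = -2.9135

Forming MᵀM = [[336, 44]; [44, 7]] and Mᵀg = [249, 29]ᵀ gives MᵀM·[β₁, β₀]ᵀ = Mᵀg.
Δ = 336·7 − 44² = 416.
β₁ = (249·7 − 44·29)/416 = 467/416; β₀ = (336·29 − 44·249)/416 = -303/104.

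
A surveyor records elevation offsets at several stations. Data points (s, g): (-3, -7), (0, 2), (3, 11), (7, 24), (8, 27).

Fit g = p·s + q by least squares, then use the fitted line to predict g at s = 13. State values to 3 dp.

ĝ = 42.447

Entries of MᵀM: Σs·s = 131, Σs = 15, Σ1 = 5.
Right-hand side: Σs·g = 438, Σg = 57.
Eliminating q: 5·(row 1) − 15·(row 2) gives 430·p = 5·438 − 15·57 = 1335, so p = 267/86.
Then q = (57 − 15·(267/86))/5 = 897/430.
At s = 13: ĝ = (267/86)·(13) + (897/430)·(1) = 9126/215.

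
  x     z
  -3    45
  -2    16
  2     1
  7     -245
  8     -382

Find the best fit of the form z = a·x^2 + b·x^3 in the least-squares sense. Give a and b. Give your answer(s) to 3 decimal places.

Normal-equation sums: Σx^2·x^2 = 6610, Σx^2·x^3 = 49332, Σx^3·x^3 = 380650.
Moment sums: Σx^2·z = -35980, Σx^3·z = -280954.
Determinant 6610·380650 − 49332² = 82450276.
a = ((-35980)·380650 − 49332·(-280954))/82450276 = 41058932/20612569; b = (6610·(-280954) − 49332·(-35980))/82450276 = -20535145/20612569.

a = 1.992, b = -0.996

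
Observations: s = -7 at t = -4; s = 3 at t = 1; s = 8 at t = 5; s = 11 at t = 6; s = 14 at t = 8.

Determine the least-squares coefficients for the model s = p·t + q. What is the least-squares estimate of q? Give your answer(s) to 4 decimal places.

q = 0.2952

The normal system XᵀX·[p, q]ᵀ = Xᵀs is [[142, 16]; [16, 5]]·[p, q]ᵀ = [249, 29]ᵀ.
Δ = 142·5 − 16² = 454.
p = (249·5 − 16·29)/454 = 781/454; q = (142·29 − 16·249)/454 = 67/227.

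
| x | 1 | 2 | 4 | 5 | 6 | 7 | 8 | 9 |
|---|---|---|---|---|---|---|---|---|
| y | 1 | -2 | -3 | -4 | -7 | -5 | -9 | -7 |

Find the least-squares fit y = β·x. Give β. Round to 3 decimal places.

β = -0.895

The normal equations are: 276·β = -247.
Hence β = -247 / 276 ≈ -0.894928.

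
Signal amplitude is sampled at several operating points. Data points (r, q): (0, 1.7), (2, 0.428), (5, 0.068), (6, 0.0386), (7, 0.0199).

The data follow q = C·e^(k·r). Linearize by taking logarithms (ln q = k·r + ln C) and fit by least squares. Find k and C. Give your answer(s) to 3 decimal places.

k = -0.629, C = 1.614

With ln qᵢ as the transformed response and rᵢ as the regressor:
Σr = 20.0000, Σ(r)² = 114.0000, Σln q = -10.1778, Σr·ln q = -62.0848.
Normal system: [[114.0000, 20.0000]; [20.0000, 5]]·[k, ln C]ᵀ = [-62.0848, -10.1778]ᵀ.
Solving (det = 170.0000): k = -0.62864, ln C = 0.47898, so C = exp(0.47898) = 1.61443.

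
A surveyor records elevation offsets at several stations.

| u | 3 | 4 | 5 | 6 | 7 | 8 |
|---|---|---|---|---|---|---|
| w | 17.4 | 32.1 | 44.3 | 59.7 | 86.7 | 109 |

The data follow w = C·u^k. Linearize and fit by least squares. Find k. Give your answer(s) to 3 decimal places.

k = 1.838

Linearized form: ln w = k·ln u + ln C. From the 6 transformed points,
Σln u = 9.9115, Σ(ln u)² = 17.0401, Σln w = 23.3594, Σln u·ln w = 39.8144.
Equations: 17.0401·k + 9.9115·ln C = 39.8144;  9.9115·k + 6·ln C = 23.3594.
Δ = 17.0401·6 − (9.9115)² = 4.0036; k = (39.8144·6 − 9.9115·23.3594)/4.0036 = 1.83838, ln C = (17.0401·23.3594 − 9.9115·39.8144)/4.0036 = 0.85641.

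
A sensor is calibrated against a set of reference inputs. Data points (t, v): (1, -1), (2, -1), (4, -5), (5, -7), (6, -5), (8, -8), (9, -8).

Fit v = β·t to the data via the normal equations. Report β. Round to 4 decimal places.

Entries of MᵀM: Σt·t = 227.
Right-hand side: Σt·v = -224.
Normal equations: [[227]]·[β]ᵀ = [-224]ᵀ.
β = (-224)/227 = -0.986784.

β = -0.9868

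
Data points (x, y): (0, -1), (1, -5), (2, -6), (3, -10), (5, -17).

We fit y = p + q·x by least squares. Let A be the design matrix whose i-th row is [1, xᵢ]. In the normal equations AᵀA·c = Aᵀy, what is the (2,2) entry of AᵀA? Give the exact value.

39

Row 2 ↔ basis x, column 2 ↔ basis x, so (AᵀA)_{2,2} = Σᵢ (x)·(x) = (0)·(0) + (1)·(1) + (2)·(2) + (3)·(3) + (5)·(5) = 39.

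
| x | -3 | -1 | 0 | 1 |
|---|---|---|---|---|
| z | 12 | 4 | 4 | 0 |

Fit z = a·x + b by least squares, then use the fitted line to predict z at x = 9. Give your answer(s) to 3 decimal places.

ẑ = -22.857

Compute the Gram sums: Σx·x = 11, Σx = -3, Σ1 = 4.
And Σx·z = -40, Σz = 20.
Normal equations: [[11, -3]; [-3, 4]]·[a, b]ᵀ = [-40, 20]ᵀ.
Eliminating b: 4·(row 1) − (-3)·(row 2) gives 35·a = 4·(-40) − (-3)·20 = -100, so a = -20/7.
Then b = (20 − (-3)·(-20/7))/4 = 20/7.
At x = 9: ẑ = (-20/7)·(9) + (20/7)·(1) = -160/7.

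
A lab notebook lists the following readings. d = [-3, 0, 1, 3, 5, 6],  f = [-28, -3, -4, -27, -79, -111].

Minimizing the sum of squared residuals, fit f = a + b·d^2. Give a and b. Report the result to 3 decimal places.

a = -1.240, b = -3.057

Compute the Gram sums: Σ1 = 6, Σd^2 = 80, Σd^2·d^2 = 2084.
Moment sums: Σf = -252, Σd^2·f = -6470.
Δ = 6·2084 − 80² = 6104.
a = ((-252)·2084 − 80·(-6470))/6104 = -946/763; b = (6·(-6470) − 80·(-252))/6104 = -4665/1526.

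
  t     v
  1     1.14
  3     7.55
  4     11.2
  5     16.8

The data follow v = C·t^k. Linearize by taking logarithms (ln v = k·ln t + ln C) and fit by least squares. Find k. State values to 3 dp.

With ln vᵢ as the transformed response and ln tᵢ as the regressor:
XᵀX = [[5.7191, 4.0943]; [4.0943, 4]], rhs = [10.1109, 7.3899]ᵀ  (here Σln t = 4.0943, Σ(ln t)² = 5.7191, Σln v = 7.3899, Σln t·ln v = 10.1109).
Slope k = (n·Σln t·ln v − Σln t·Σln v)/(n·Σ(ln t)² − (Σln t)²) = (4·10.1109 − 4.0943·7.3899)/6.1125 = 1.66656; ln C = (Σln v − k·Σln t)/n = 0.14160.

k = 1.667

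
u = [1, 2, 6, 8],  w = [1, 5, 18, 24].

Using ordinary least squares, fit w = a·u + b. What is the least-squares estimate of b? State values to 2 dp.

b = -1.89

XᵀX·[a, b]ᵀ = Xᵀw reads: 105·a + 17·b = 311;  17·a + 4·b = 48.
(Σu·u = 105, Σu = 17, Σ1 = 4, Σu·w = 311, Σw = 48.)
Eliminating b: 4·(row 1) − 17·(row 2) gives 131·a = 4·311 − 17·48 = 428, so a = 428/131.
Then b = (48 − 17·(428/131))/4 = -247/131.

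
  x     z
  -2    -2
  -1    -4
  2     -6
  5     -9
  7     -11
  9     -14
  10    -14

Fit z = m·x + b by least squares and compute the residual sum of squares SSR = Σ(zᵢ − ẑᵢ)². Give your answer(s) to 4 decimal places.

The normal equations are: 264·m + 30·b = -392;  30·m + 7·b = -60.
Eliminating b: 7·(row 1) − 30·(row 2) gives 948·m = 7·(-392) − 30·(-60) = -944, so m = -236/237.
Then b = ((-60) − 30·(-236/237))/7 = -340/79.
Residuals: 74/237, -164/237, 70/237, 67/237, 65/237, -58/79, 62/237; SSR = 338/237.

SSR = 1.4262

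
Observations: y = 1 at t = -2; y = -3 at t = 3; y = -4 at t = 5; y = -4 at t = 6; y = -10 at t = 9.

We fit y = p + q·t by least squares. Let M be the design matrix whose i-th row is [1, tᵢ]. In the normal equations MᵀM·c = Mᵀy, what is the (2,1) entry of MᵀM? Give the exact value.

Row 2 ↔ basis t, column 1 ↔ basis 1, so (MᵀM)_{2,1} = Σᵢ t = (-2)·(1) + (3)·(1) + (5)·(1) + (6)·(1) + (9)·(1) = 21.

21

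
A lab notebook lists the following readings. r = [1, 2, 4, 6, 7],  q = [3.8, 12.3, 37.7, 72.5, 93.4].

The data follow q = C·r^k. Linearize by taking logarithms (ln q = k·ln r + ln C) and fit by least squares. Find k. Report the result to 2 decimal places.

k = 1.64

Let Y = ln q. Fitting Y = k·ln r + ln C by least squares:
AᵀA = [[9.3992, 5.8171]; [5.8171, 5]], rhs = [23.2748, 16.2947]ᵀ  (here Σln r = 5.8171, Σ(ln r)² = 9.3992, Σln q = 16.2947, Σln r·ln q = 23.2748).
Δ = 9.3992·5 − (5.8171)² = 13.1574; k = (23.2748·5 − 5.8171·16.2947)/13.1574 = 1.64059, ln C = (9.3992·16.2947 − 5.8171·23.2748)/13.1574 = 1.35025.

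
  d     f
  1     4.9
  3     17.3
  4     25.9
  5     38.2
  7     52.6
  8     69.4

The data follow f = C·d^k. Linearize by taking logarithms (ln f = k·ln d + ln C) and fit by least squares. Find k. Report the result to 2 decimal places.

With ln fᵢ as the transformed response and ln dᵢ as the regressor:
Σln d = 8.1197, Σ(ln d)² = 13.8297, Σln f = 19.5396, Σln d·ln f = 30.0338.
Equations: 13.8297·k + 8.1197·ln C = 30.0338;  8.1197·k + 6·ln C = 19.5396.
Slope k = (n·Σln d·ln f − Σln d·Σln f)/(n·Σ(ln d)² − (Σln d)²) = (6·30.0338 − 8.1197·19.5396)/17.0487 = 1.26384; ln C = (Σln f − k·Σln d)/n = 1.54628.

k = 1.26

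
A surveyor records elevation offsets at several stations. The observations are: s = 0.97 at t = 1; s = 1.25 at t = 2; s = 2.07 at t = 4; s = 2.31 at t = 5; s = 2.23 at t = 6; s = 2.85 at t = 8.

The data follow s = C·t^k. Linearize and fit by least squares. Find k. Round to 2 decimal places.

With ln sᵢ as the transformed response and ln tᵢ as the regressor:
AᵀA = [[12.5270, 7.5601]; [7.5601, 6]], rhs = [6.1256, 3.6068]ᵀ  (here Σln t = 7.5601, Σ(ln t)² = 12.5270, Σln s = 3.6068, Σln t·ln s = 6.1256).
Slope k = (n·Σln t·ln s − Σln t·Σln s)/(n·Σ(ln t)² − (Σln t)²) = (6·6.1256 − 7.5601·3.6068)/18.0074 = 0.52678; ln C = (Σln s − k·Σln t)/n = -0.06261.

k = 0.53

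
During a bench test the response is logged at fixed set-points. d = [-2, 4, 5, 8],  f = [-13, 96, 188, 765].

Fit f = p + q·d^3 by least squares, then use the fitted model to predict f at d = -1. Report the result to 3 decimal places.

f̂ = -1.450

Forming MᵀM = [[4, 693]; [693, 281929]] and Mᵀf = [1036, 421428]ᵀ gives MᵀM·[p, q]ᵀ = Mᵀf.
Eliminating q: 281929·(row 1) − 693·(row 2) gives 647467·p = 281929·1036 − 693·421428 = 28840, so p = 28840/647467.
Then q = (421428 − 693·(28840/647467))/281929 = 967764/647467.
At d = -1: f̂ = (28840/647467)·(1) + (967764/647467)·(-1) = -938924/647467.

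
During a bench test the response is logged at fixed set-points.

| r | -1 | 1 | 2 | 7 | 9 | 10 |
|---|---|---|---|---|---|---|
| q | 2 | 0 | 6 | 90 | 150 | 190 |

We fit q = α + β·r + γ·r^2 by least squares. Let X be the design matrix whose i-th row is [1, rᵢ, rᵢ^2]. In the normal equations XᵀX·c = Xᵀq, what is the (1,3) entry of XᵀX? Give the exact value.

Row 1 ↔ basis 1, column 3 ↔ basis r^2, so (XᵀX)_{1,3} = Σᵢ r^2 = (1)·(1) + (1)·(1) + (1)·(4) + (1)·(49) + (1)·(81) + (1)·(100) = 236.

236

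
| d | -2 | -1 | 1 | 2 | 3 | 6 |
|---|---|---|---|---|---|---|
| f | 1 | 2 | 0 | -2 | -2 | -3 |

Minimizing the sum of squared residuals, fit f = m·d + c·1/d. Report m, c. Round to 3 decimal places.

Normal-equation sums: Σd·d = 55, Σd·1/d = 6, Σ1/d·1/d = 95/36.
Right-hand side: Σd·f = -32, Σ1/d·f = -14/3.
So AᵀA·[m, c]ᵀ = Aᵀf: [[55, 6]; [6, 95/36]]·[m, c]ᵀ = [-32, -14/3]ᵀ.
det = 55·(95/36) − 6² = 3929/36.
m = ((-32)·(95/36) − 6·(-14/3))/(3929/36) = -2032/3929; c = (55·(-14/3) − 6·(-32))/(3929/36) = -2328/3929.

m = -0.517, c = -0.593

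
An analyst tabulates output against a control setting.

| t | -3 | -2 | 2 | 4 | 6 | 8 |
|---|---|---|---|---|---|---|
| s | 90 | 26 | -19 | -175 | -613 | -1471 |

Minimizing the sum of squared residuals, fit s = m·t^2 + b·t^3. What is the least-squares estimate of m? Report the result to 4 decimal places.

The normal system AᵀA·[m, b]ᵀ = Aᵀs is [[5761, 41325]; [41325, 313753]]·[m, b]ᵀ = [-118174, -899550]ᵀ.
Δ = 5761·313753 − 41325² = 99775408.
m = ((-118174)·313753 − 41325·(-899550))/99775408 = 12057091/12471926; b = (5761·(-899550) − 41325·(-118174))/99775408 = -37345875/12471926.

m = 0.9667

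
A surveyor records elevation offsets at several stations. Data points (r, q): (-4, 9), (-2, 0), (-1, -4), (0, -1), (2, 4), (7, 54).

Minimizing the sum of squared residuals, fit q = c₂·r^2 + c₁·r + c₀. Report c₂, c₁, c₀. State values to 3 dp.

Sums needed: Σr^2·r^2 = 2690, Σr^2·r = 278, Σr^2 = 74, Σr·r = 74, Σr = 2, Σ1 = 6.
For Xᵀq: Σr^2·q = 2802, Σr·q = 354, Σq = 62.
Row-reducing yields c₂ = 812/827, c₁ = 954/827, c₀ = -1787/827.

c₂ = 0.982, c₁ = 1.154, c₀ = -2.161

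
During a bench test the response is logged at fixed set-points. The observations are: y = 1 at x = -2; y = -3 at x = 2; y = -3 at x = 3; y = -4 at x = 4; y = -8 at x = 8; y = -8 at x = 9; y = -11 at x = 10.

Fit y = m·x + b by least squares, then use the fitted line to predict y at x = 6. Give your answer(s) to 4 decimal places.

ŷ = -6.1975

Compute the Gram sums: Σx·x = 278, Σx = 34, Σ1 = 7.
For Mᵀy: Σx·y = -279, Σy = -36.
det = 278·7 − 34² = 790.
m = ((-279)·7 − 34·(-36))/790 = -729/790; b = (278·(-36) − 34·(-279))/790 = -261/395.
At x = 6: ŷ = (-729/790)·(6) + (-261/395)·(1) = -2448/395.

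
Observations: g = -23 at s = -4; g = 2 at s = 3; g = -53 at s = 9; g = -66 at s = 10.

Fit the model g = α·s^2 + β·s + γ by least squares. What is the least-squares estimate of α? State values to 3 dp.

α = -0.952

From the data, Σs^2·s^2 = 16898, Σs^2·s = 1692, Σs^2 = 206, Σs·s = 206, Σs = 18, Σ1 = 4.
Moment sums: Σs^2·g = -11243, Σs·g = -1039, Σg = -140.
So AᵀA·[α, β, γ]ᵀ = Aᵀg: [[16898, 1692, 206]; [1692, 206, 18]; [206, 18, 4]]·[α, β, γ]ᵀ = [-11243, -1039, -140]ᵀ.
Solving the 3×3 system (Gaussian elimination) gives α = -1366/1435, β = 18323/7175, γ = 36333/14350.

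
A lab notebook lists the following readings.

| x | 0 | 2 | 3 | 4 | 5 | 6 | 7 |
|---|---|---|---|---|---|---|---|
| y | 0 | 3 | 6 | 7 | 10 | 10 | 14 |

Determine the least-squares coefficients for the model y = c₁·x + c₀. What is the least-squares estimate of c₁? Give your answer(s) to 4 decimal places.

Compute the Gram sums: Σx·x = 139, Σx = 27, Σ1 = 7.
And Σx·y = 260, Σy = 50.
Δ = 139·7 − 27² = 244.
c₁ = (260·7 − 27·50)/244 = 235/122; c₀ = (139·50 − 27·260)/244 = -35/122.

c₁ = 1.9262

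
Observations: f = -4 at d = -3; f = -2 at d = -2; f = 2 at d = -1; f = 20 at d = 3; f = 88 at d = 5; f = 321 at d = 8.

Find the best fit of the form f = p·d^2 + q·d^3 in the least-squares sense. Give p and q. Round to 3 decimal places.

Compute the Gram sums: Σd^2·d^2 = 4900, Σd^2·d^3 = 35860, Σd^3·d^3 = 279292.
For Aᵀf: Σd^2·f = 22882, Σd^3·f = 176014.
Normal equations: [[4900, 35860]; [35860, 279292]]·[p, q]ᵀ = [22882, 176014]ᵀ.
Δ = 4900·279292 − 35860² = 82591200.
p = (22882·279292 − 35860·176014)/82591200 = 821849/860325; q = (4900·176014 − 35860·22882)/82591200 = 174667/344130.

p = 0.955, q = 0.508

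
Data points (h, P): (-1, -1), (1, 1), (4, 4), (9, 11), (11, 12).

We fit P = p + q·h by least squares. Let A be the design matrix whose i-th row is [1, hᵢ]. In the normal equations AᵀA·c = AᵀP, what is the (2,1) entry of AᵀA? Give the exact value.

24

Row 2 ↔ basis h, column 1 ↔ basis 1, so (AᵀA)_{2,1} = Σᵢ h = (-1)·(1) + (1)·(1) + (4)·(1) + (9)·(1) + (11)·(1) = 24.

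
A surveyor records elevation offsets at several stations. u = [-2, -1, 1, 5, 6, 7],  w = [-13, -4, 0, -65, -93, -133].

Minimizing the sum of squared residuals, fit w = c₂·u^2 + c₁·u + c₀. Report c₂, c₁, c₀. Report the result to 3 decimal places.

MᵀM·[c₂, c₁, c₀]ᵀ = Mᵀw reads: 4340·c₂ + 676·c₁ + 116·c₀ = -11546;  676·c₂ + 116·c₁ + 16·c₀ = -1784;  116·c₂ + 16·c₁ + 6·c₀ = -308.
(Σu^2·u^2 = 4340, Σu^2·u = 676, Σu^2 = 116, Σu·u = 116, Σu = 16, Σ1 = 6, Σu^2·w = -11546, Σu·w = -1784, Σw = -308.)
Inverting the 3×3 Gram matrix, [c₂, c₁, c₀]ᵀ = [-389/132, 1061/660, 149/110]ᵀ.

c₂ = -2.947, c₁ = 1.608, c₀ = 1.355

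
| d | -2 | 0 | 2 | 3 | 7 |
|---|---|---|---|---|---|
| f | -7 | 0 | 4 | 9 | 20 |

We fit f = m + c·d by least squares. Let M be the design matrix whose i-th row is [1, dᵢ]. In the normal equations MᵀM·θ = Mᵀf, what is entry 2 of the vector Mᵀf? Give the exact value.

Entry 2 ↔ basis d, so (Mᵀf)_{2} = Σᵢ (d)·fᵢ = (-2)·(-7) + (0)·(0) + (2)·(4) + (3)·(9) + (7)·(20) = 189.

189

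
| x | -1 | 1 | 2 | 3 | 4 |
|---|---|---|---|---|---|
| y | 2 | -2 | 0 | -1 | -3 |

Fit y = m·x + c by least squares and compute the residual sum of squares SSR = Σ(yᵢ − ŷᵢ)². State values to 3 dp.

Sums needed: Σx·x = 31, Σx = 9, Σ1 = 5.
For Mᵀy: Σx·y = -19, Σy = -4.
Normal equations: [[31, 9]; [9, 5]]·[m, c]ᵀ = [-19, -4]ᵀ.
Δ = 31·5 − 9² = 74.
m = ((-19)·5 − 9·(-4))/74 = -59/74; c = (31·(-4) − 9·(-19))/74 = 47/74.
Residuals: 21/37, -68/37, 71/74, 28/37, -33/74; SSR = 399/74.

SSR = 5.392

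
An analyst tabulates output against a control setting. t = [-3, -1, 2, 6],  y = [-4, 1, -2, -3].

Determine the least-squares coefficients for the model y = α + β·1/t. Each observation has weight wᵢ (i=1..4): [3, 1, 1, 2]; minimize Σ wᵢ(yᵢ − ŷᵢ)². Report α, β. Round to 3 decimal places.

Compute the Gram sums: Σwᵢ·1 = 7, Σwᵢ·1/t = -7/6, Σwᵢ·1/t·1/t = 59/36.
For AᵀWy: Σwᵢ·y = -19, Σwᵢ·1/t·y = 1.
Eliminating β: (59/36)·(row 1) − (-7/6)·(row 2) gives (91/9)·α = (59/36)·(-19) − (-7/6)·1 = -1079/36, so α = -83/28.
Then β = (1 − (-7/6)·(-83/28))/(59/36) = -3/2.

α = -2.964, β = -1.500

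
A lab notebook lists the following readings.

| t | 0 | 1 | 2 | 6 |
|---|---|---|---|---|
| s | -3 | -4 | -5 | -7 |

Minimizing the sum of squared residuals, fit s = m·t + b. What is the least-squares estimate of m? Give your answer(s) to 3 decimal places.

The normal equations are: 41·m + 9·b = -56;  9·m + 4·b = -19.
Δ = 41·4 − 9² = 83.
m = ((-56)·4 − 9·(-19))/83 = -53/83; b = (41·(-19) − 9·(-56))/83 = -275/83.

m = -0.639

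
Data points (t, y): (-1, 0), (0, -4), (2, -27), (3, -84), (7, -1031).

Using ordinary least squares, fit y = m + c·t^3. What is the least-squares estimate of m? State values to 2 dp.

From the data, Σ1 = 5, Σt^3 = 377, Σt^3·t^3 = 118443.
Right-hand side: Σy = -1146, Σt^3·y = -356117.
Normal equations: [[5, 377]; [377, 118443]]·[m, c]ᵀ = [-1146, -356117]ᵀ.
det = 5·118443 − 377² = 450086.
m = ((-1146)·118443 − 377·(-356117))/450086 = -16259/4946; c = (5·(-356117) − 377·(-1146))/450086 = -192649/64298.

m = -3.29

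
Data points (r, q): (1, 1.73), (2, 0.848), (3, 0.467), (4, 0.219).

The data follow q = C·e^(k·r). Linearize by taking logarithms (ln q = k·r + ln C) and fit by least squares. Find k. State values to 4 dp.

Taking logs, ln q = k·r + ln C, so regress ln q on r.
Σr = 10.0000, Σ(r)² = 30.0000, Σln q = -1.8969, Σr·ln q = -8.1406.
Normal system: [[30.0000, 10.0000]; [10.0000, 4]]·[k, ln C]ᵀ = [-8.1406, -1.8969]ᵀ.
Δ = 30.0000·4 − (10.0000)² = 20.0000; k = (-8.1406·4 − 10.0000·-1.8969)/20.0000 = -0.67970, ln C = (30.0000·-1.8969 − 10.0000·-8.1406)/20.0000 = 1.22503.

k = -0.6797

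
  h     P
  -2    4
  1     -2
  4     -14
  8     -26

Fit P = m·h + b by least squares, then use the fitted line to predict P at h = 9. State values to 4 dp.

The normal equations are: 85·m + 11·b = -274;  11·m + 4·b = -38.
Eliminating b: 4·(row 1) − 11·(row 2) gives 219·m = 4·(-274) − 11·(-38) = -678, so m = -226/73.
Then b = ((-38) − 11·(-226/73))/4 = -72/73.
At h = 9: P̂ = (-226/73)·(9) + (-72/73)·(1) = -2106/73.

P̂ = -28.8493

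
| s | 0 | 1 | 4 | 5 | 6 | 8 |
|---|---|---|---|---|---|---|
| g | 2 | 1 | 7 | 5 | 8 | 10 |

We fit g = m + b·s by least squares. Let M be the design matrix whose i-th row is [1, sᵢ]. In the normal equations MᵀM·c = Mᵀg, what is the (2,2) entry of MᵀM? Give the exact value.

142

Row 2 ↔ basis s, column 2 ↔ basis s, so (MᵀM)_{2,2} = Σᵢ (s)·(s) = (0)·(0) + (1)·(1) + (4)·(4) + (5)·(5) + (6)·(6) + (8)·(8) = 142.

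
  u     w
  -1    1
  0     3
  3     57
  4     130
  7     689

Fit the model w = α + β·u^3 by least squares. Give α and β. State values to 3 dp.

α = 2.777, β = 2.000

Compute the Gram sums: Σ1 = 5, Σu^3 = 433, Σu^3·u^3 = 122475.
Right-hand side: Σw = 880, Σu^3·w = 246185.
Δ = 5·122475 − 433² = 424886.
α = (880·122475 − 433·246185)/424886 = 1179895/424886; β = (5·246185 − 433·880)/424886 = 849885/424886.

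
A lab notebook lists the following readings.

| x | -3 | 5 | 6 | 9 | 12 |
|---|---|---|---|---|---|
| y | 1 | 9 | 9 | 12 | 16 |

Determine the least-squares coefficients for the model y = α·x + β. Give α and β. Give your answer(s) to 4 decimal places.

MᵀM·[α, β]ᵀ = Mᵀy reads: 295·α + 29·β = 396;  29·α + 5·β = 47.
Eliminating β: 5·(row 1) − 29·(row 2) gives 634·α = 5·396 − 29·47 = 617, so α = 617/634.
Then β = (47 − 29·(617/634))/5 = 2381/634.

α = 0.9732, β = 3.7555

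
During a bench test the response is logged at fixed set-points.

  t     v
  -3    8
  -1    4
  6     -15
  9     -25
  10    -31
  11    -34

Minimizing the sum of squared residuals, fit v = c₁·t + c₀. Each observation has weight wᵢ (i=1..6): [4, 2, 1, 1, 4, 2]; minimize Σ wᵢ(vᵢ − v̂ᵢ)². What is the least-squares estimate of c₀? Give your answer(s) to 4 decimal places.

The normal equations are: 797·c₁ + 63·c₀ = -2407;  63·c₁ + 14·c₀ = -192.
Eliminating c₀: 14·(row 1) − 63·(row 2) gives 7189·c₁ = 14·(-2407) − 63·(-192) = -21602, so c₁ = -3086/1027.
Then c₀ = ((-192) − 63·(-3086/1027))/14 = -1383/7189.

c₀ = -0.1924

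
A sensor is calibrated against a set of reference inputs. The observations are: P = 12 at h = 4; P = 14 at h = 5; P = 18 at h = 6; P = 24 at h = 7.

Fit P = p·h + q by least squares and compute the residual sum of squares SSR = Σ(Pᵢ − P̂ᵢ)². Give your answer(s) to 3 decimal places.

SSR = 4.000

Entries of AᵀA: Σh·h = 126, Σh = 22, Σ1 = 4.
For AᵀP: Σh·P = 394, ΣP = 68.
Eliminating q: 4·(row 1) − 22·(row 2) gives 20·p = 4·394 − 22·68 = 80, so p = 4.
Then q = (68 − 22·4)/4 = -5.
Residuals: 1, -1, -1, 1; SSR = 4.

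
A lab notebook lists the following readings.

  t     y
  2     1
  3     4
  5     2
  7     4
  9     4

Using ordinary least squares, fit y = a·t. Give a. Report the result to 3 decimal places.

a = 0.524

Sums needed: Σt·t = 168.
Right-hand side: Σt·y = 88.
Hence a = 88 / 168 ≈ 0.52381.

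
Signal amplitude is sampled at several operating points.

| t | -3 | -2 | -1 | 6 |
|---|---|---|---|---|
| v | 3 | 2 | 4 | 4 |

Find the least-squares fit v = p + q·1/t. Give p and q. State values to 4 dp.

p = 3.3000, q = 0.1200

With design matrix X, XᵀX = [[4, -5/3]; [-5/3, 25/18]] and Xᵀv = [13, -16/3]ᵀ.
det = 4·(25/18) − (-5/3)² = 25/9.
p = (13·(25/18) − (-5/3)·(-16/3))/(25/9) = 33/10; q = (4·(-16/3) − (-5/3)·13)/(25/9) = 3/25.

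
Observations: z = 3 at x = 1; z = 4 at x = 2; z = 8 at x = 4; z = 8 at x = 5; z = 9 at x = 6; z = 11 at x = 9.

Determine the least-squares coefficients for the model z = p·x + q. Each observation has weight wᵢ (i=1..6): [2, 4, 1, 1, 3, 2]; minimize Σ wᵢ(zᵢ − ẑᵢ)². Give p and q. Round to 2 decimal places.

AᵀWA·[p, q]ᵀ = AᵀWz reads: 329·p + 55·q = 470;  55·p + 13·q = 87.
det = 329·13 − 55² = 1252.
p = (470·13 − 55·87)/1252 = 1325/1252; q = (329·87 − 55·470)/1252 = 2773/1252.

p = 1.06, q = 2.21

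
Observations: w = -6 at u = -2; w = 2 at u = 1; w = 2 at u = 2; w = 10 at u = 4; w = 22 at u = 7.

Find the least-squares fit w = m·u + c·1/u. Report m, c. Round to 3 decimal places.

m = 3.010, c = -2.154

Setting ∂/∂m … = 0 gives: 74·m + 5·c = 212;  5·m + (1241/784)·c = 163/14.
(Σu·u = 74, Σu·1/u = 5, Σ1/u·1/u = 1241/784, Σu·w = 212, Σ1/u·w = 163/14.)
det = 74·(1241/784) − 5² = 36117/392.
m = (212·(1241/784) − 5·(163/14))/(36117/392) = 36242/12039; c = (74·(163/14) − 5·212)/(36117/392) = -25928/12039.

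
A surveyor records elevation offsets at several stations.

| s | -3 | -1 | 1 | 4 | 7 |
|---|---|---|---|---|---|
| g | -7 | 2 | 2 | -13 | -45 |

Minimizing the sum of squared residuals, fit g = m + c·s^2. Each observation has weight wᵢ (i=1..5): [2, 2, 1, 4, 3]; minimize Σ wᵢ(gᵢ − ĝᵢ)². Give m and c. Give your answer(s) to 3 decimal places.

m = 2.541, c = -0.972

Setting ∂/∂m … = 0 gives: 12·m + 232·c = -195;  232·m + 8392·c = -7567.
Δ = 12·8392 − 232² = 46880.
m = ((-195)·8392 − 232·(-7567))/46880 = 3722/1465; c = (12·(-7567) − 232·(-195))/46880 = -11391/11720.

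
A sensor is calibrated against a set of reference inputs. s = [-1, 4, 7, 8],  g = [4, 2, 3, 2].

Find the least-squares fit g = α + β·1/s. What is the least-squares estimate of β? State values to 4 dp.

Entries of XᵀX: Σ1 = 4, Σ1/s = -27/56, Σ1/s·1/s = 3445/3136.
And Σg = 11, Σ1/s·g = -79/28.
Normal equations: [[4, -27/56]; [-27/56, 3445/3136]]·[α, β]ᵀ = [11, -79/28]ᵀ.
Δ = 4·(3445/3136) − (-27/56)² = 13051/3136.
α = (11·(3445/3136) − (-27/56)·(-79/28))/(13051/3136) = 33629/13051; β = (4·(-79/28) − (-27/56)·11)/(13051/3136) = -18760/13051.

β = -1.4374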